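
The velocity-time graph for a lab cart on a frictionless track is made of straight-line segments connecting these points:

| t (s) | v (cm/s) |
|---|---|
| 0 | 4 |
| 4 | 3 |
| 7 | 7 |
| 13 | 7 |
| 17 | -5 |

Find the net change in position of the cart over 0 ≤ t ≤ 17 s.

75 cm

Displacement is the signed area under the v-t curve.
0–4 s: ½(4 + 3)(4) = 14 cm
4–7 s: ½(3 + 7)(3) = 15 cm
7–13 s: 7 × 6 = 42 cm
13–17 s: ½(7 + -5)(4) = 4 cm
Net displacement = 75 cm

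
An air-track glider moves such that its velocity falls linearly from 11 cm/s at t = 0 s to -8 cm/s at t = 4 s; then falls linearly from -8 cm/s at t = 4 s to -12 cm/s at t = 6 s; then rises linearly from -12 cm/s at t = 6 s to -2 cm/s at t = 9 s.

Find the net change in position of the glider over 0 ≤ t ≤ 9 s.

-35 cm

Displacement is the signed area under the v-t curve.
0–4 s: ½(11 + -8)(4) = 6 cm
4–6 s: ½(-8 + -12)(2) = -20 cm
6–9 s: ½(-12 + -2)(3) = -21 cm
Net displacement = -35 cm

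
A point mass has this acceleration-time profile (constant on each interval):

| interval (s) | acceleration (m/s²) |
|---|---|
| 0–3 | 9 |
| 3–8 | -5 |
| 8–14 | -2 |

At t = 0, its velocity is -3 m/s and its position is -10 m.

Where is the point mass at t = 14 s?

On each constant-a segment, Δv = aΔt and Δx = v₀Δt + ½aΔt²; chain segment to segment.
0–3 s: v starts -3 m/s; Δx = -3·3 + ½·9·3² = 31.5 m; v ends 24 m/s.
3–8 s: v starts 24 m/s; Δx = 24·5 + ½·-5·5² = 57.5 m; v ends -1 m/s.
8–14 s: v starts -1 m/s; Δx = -1·6 + ½·-2·6² = -42 m; v ends -13 m/s.
x(14) = -10 + Σ Δx = 37 m.

37 m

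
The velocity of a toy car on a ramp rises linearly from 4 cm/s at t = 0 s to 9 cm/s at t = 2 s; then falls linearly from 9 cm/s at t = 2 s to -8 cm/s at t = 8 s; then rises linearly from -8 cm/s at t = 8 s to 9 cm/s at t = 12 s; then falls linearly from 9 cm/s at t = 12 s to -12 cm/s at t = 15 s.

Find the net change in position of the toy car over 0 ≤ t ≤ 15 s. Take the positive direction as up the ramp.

13.5 cm

Displacement is the signed area under the v-t curve.
0–2 s: ½(4 + 9)(2) = 13 cm
2–8 s: ½(9 + -8)(6) = 3 cm
8–12 s: ½(-8 + 9)(4) = 2 cm
12–15 s: ½(9 + -12)(3) = -4.5 cm
Net displacement = 13.5 cm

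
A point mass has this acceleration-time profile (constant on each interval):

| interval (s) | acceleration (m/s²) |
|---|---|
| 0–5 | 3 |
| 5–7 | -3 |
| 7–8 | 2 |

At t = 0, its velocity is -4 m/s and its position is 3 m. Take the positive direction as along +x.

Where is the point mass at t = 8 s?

On each constant-a segment, Δv = aΔt and Δx = v₀Δt + ½aΔt²; chain segment to segment.
0–5 s: v starts -4 m/s; Δx = -4·5 + ½·3·5² = 17.5 m; v ends 11 m/s.
5–7 s: v starts 11 m/s; Δx = 11·2 + ½·-3·2² = 16 m; v ends 5 m/s.
7–8 s: v starts 5 m/s; Δx = 5·1 + ½·2·1² = 6 m; v ends 7 m/s.
x(8) = 3 + Σ Δx = 42.5 m.

42.5 m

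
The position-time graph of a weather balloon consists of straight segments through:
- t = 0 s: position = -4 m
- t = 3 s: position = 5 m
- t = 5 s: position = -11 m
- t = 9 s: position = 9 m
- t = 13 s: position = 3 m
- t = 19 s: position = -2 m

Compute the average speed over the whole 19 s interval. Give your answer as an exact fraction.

56/19 m/s

Average speed = (total path length)/(elapsed time); on a piecewise-linear x-t graph the path length is Σ|Δx|.
0–3 s: |Δx| = |5 − -4| = 9 m
3–5 s: |Δx| = |-11 − 5| = 16 m
5–9 s: |Δx| = |9 − -11| = 20 m
9–13 s: |Δx| = |3 − 9| = 6 m
13–19 s: |Δx| = |-2 − 3| = 5 m
Total path = 56 m; average speed = 56/19 = 56/19 m/s.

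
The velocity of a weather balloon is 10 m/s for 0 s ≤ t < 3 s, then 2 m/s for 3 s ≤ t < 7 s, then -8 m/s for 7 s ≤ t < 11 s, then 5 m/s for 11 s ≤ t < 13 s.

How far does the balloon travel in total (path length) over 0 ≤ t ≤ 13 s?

80 m

Total distance travelled is ∫|v| dt — sum the magnitudes of each area piece.
0–3 s: |10| × 3 = 30 m
3–7 s: |2| × 4 = 8 m
7–11 s: |-8| × 4 = 32 m
11–13 s: |5| × 2 = 10 m
Total distance = 80 m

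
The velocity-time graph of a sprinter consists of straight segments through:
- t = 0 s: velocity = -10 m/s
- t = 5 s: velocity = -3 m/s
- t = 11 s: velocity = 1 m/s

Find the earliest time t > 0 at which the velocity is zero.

v changes sign on 5–11 s (from -3 to 1); the graph is linear there, so v = 0 at t = 5 + (3)·(11 − 5)/(1 − -3) = 9.5 s.

t = 9.5 s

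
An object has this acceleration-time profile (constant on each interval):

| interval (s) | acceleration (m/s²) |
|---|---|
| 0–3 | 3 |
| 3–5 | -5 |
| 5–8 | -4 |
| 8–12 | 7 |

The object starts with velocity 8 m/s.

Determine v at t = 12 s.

Δv equals the area under the a-t graph; then v = v₀ + Δv.
0–3 s: 3 × 3 = 9 m/s
3–5 s: -5 × 2 = -10 m/s
5–8 s: -4 × 3 = -12 m/s
8–12 s: 7 × 4 = 28 m/s
Δv = 15 m/s, so v(12) = 8 + (15) = 23 m/s.

23 m/s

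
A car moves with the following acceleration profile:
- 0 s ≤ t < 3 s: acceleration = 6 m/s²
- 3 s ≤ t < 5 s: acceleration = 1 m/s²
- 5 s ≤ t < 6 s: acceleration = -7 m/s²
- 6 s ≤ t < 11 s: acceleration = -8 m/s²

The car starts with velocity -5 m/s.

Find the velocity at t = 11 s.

-32 m/s

Δv equals the area under the a-t graph; then v = v₀ + Δv.
0–3 s: 6 × 3 = 18 m/s
3–5 s: 1 × 2 = 2 m/s
5–6 s: -7 × 1 = -7 m/s
6–11 s: -8 × 5 = -40 m/s
Δv = -27 m/s, so v(11) = -5 + (-27) = -32 m/s.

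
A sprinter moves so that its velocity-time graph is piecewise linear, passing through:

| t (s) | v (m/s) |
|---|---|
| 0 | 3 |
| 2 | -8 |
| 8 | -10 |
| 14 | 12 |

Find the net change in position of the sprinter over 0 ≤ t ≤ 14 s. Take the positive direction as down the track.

Net displacement equals the area under the velocity-time graph (areas below the axis count negative).
0–2 s: ½(3 + -8)(2) = -5 m
2–8 s: ½(-8 + -10)(6) = -54 m
8–14 s: ½(-10 + 12)(6) = 6 m
Net displacement = -53 m

-53 m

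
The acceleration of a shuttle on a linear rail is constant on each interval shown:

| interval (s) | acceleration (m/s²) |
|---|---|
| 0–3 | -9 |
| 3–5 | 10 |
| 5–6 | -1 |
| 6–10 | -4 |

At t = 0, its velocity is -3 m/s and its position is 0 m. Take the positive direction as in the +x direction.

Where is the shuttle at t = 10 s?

-176 m

On each constant-a segment, Δv = aΔt and Δx = v₀Δt + ½aΔt²; chain segment to segment.
0–3 s: v starts -3 m/s; Δx = -3·3 + ½·-9·3² = -49.5 m; v ends -30 m/s.
3–5 s: v starts -30 m/s; Δx = -30·2 + ½·10·2² = -40 m; v ends -10 m/s.
5–6 s: v starts -10 m/s; Δx = -10·1 + ½·-1·1² = -10.5 m; v ends -11 m/s.
6–10 s: v starts -11 m/s; Δx = -11·4 + ½·-4·4² = -76 m; v ends -27 m/s.
x(10) = 0 + Σ Δx = -176 m.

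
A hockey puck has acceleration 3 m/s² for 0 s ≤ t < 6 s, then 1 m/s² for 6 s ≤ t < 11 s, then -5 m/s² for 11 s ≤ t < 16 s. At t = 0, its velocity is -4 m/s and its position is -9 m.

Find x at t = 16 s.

136 m

On each constant-a segment, Δv = aΔt and Δx = v₀Δt + ½aΔt²; chain segment to segment.
0–6 s: v starts -4 m/s; Δx = -4·6 + ½·3·6² = 30 m; v ends 14 m/s.
6–11 s: v starts 14 m/s; Δx = 14·5 + ½·1·5² = 82.5 m; v ends 19 m/s.
11–16 s: v starts 19 m/s; Δx = 19·5 + ½·-5·5² = 32.5 m; v ends -6 m/s.
x(16) = -9 + Σ Δx = 136 m.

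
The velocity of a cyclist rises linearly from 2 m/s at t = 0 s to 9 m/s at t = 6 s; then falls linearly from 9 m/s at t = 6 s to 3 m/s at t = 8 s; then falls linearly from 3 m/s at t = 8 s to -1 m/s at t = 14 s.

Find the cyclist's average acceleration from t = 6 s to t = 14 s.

-1.25 m/s²

Average acceleration = Δv/Δt = (-1 − 9)/(14 − 6) = -1.25 m/s².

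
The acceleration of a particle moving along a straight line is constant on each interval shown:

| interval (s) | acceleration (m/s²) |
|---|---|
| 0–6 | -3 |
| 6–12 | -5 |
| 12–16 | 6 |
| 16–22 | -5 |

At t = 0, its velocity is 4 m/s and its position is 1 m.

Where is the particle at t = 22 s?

-541 m

On each constant-a segment, Δv = aΔt and Δx = v₀Δt + ½aΔt²; chain segment to segment.
0–6 s: v starts 4 m/s; Δx = 4·6 + ½·-3·6² = -30 m; v ends -14 m/s.
6–12 s: v starts -14 m/s; Δx = -14·6 + ½·-5·6² = -174 m; v ends -44 m/s.
12–16 s: v starts -44 m/s; Δx = -44·4 + ½·6·4² = -128 m; v ends -20 m/s.
16–22 s: v starts -20 m/s; Δx = -20·6 + ½·-5·6² = -210 m; v ends -50 m/s.
x(22) = 1 + Σ Δx = -541 m.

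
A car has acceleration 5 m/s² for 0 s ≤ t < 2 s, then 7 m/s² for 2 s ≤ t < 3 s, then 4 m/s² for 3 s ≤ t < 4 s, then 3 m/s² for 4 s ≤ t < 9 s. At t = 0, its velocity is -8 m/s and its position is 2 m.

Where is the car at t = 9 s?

On each constant-a segment, Δv = aΔt and Δx = v₀Δt + ½aΔt²; chain segment to segment.
0–2 s: v starts -8 m/s; Δx = -8·2 + ½·5·2² = -6 m; v ends 2 m/s.
2–3 s: v starts 2 m/s; Δx = 2·1 + ½·7·1² = 5.5 m; v ends 9 m/s.
3–4 s: v starts 9 m/s; Δx = 9·1 + ½·4·1² = 11 m; v ends 13 m/s.
4–9 s: v starts 13 m/s; Δx = 13·5 + ½·3·5² = 102.5 m; v ends 28 m/s.
x(9) = 2 + Σ Δx = 115 m.

115 m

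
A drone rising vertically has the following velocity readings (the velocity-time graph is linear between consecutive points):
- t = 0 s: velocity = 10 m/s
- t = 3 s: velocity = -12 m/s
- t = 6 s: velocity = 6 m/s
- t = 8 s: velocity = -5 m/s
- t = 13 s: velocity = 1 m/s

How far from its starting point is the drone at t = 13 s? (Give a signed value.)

-21 m

Net displacement equals the area under the velocity-time graph (areas below the axis count negative).
0–3 s: ½(10 + -12)(3) = -3 m
3–6 s: ½(-12 + 6)(3) = -9 m
6–8 s: ½(6 + -5)(2) = 1 m
8–13 s: ½(-5 + 1)(5) = -10 m
Net displacement = -21 m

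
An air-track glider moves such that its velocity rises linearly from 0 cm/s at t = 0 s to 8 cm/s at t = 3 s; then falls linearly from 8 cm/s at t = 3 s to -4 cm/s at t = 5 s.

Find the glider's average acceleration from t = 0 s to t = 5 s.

-0.8 cm/s²

Average acceleration = Δv/Δt = (-4 − 0)/(5 − 0) = -0.8 cm/s².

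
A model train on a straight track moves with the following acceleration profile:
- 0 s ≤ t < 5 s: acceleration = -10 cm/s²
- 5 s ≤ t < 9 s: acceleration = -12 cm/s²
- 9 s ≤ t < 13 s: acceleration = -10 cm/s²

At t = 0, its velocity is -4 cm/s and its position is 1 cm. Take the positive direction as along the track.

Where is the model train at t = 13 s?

-944 cm

On each constant-a segment, Δv = aΔt and Δx = v₀Δt + ½aΔt²; chain segment to segment.
0–5 s: v starts -4 cm/s; Δx = -4·5 + ½·-10·5² = -145 cm; v ends -54 cm/s.
5–9 s: v starts -54 cm/s; Δx = -54·4 + ½·-12·4² = -312 cm; v ends -102 cm/s.
9–13 s: v starts -102 cm/s; Δx = -102·4 + ½·-10·4² = -488 cm; v ends -142 cm/s.
x(13) = 1 + Σ Δx = -944 cm.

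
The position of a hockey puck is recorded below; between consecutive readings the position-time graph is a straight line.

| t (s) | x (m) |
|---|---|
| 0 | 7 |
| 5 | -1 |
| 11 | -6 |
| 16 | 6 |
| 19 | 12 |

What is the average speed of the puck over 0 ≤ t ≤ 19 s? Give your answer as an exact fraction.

31/19 m/s

Average speed = (total path length)/(elapsed time); on a piecewise-linear x-t graph the path length is Σ|Δx|.
0–5 s: |Δx| = |-1 − 7| = 8 m
5–11 s: |Δx| = |-6 − -1| = 5 m
11–16 s: |Δx| = |6 − -6| = 12 m
16–19 s: |Δx| = |12 − 6| = 6 m
Total path = 31 m; average speed = 31/19 = 31/19 m/s.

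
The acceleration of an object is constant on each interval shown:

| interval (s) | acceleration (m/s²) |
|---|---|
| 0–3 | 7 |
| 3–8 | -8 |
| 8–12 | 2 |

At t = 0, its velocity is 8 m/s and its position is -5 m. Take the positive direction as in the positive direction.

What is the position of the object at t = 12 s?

67.5 m

On each constant-a segment, Δv = aΔt and Δx = v₀Δt + ½aΔt²; chain segment to segment.
0–3 s: v starts 8 m/s; Δx = 8·3 + ½·7·3² = 55.5 m; v ends 29 m/s.
3–8 s: v starts 29 m/s; Δx = 29·5 + ½·-8·5² = 45 m; v ends -11 m/s.
8–12 s: v starts -11 m/s; Δx = -11·4 + ½·2·4² = -28 m; v ends -3 m/s.
x(12) = -5 + Σ Δx = 67.5 m.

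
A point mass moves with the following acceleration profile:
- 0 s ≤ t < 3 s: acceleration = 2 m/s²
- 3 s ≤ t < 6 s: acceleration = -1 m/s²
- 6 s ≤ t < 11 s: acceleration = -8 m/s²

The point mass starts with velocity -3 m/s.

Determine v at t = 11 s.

Δv equals the area under the a-t graph; then v = v₀ + Δv.
0–3 s: 2 × 3 = 6 m/s
3–6 s: -1 × 3 = -3 m/s
6–11 s: -8 × 5 = -40 m/s
Δv = -37 m/s, so v(11) = -3 + (-37) = -40 m/s.

-40 m/s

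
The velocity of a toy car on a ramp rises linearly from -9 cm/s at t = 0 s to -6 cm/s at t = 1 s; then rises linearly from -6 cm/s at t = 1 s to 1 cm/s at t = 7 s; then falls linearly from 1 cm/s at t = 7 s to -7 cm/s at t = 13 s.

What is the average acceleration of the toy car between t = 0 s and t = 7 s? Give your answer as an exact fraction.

10/7 cm/s²

Average acceleration = Δv/Δt = (1 − -9)/(7 − 0) = 10/7 cm/s².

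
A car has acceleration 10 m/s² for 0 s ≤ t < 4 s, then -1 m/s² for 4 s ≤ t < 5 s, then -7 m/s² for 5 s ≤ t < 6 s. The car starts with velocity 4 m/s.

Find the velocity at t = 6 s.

Δv equals the area under the a-t graph; then v = v₀ + Δv.
0–4 s: 10 × 4 = 40 m/s
4–5 s: -1 × 1 = -1 m/s
5–6 s: -7 × 1 = -7 m/s
Δv = 32 m/s, so v(6) = 4 + (32) = 36 m/s.

36 m/s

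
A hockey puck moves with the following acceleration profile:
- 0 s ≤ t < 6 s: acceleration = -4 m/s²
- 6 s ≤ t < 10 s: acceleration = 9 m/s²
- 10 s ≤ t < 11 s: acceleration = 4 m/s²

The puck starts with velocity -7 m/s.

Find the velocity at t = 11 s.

9 m/s

Δv equals the area under the a-t graph; then v = v₀ + Δv.
0–6 s: -4 × 6 = -24 m/s
6–10 s: 9 × 4 = 36 m/s
10–11 s: 4 × 1 = 4 m/s
Δv = 16 m/s, so v(11) = -7 + (16) = 9 m/s.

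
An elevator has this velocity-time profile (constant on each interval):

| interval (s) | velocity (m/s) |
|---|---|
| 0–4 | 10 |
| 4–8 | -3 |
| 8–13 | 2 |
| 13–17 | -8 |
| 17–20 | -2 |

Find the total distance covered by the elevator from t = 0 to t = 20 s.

100 m

Total distance travelled is ∫|v| dt — sum the magnitudes of each area piece.
0–4 s: |10| × 4 = 40 m
4–8 s: |-3| × 4 = 12 m
8–13 s: |2| × 5 = 10 m
13–17 s: |-8| × 4 = 32 m
17–20 s: |-2| × 3 = 6 m
Total distance = 100 m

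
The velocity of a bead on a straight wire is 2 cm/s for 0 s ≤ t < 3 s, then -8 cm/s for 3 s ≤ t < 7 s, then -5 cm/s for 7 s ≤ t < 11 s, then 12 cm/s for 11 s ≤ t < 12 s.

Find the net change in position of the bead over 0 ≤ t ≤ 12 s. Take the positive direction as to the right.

Displacement is the signed area under the v-t curve.
0–3 s: 2 × 3 = 6 cm
3–7 s: -8 × 4 = -32 cm
7–11 s: -5 × 4 = -20 cm
11–12 s: 12 × 1 = 12 cm
Net displacement = -34 cm

-34 cm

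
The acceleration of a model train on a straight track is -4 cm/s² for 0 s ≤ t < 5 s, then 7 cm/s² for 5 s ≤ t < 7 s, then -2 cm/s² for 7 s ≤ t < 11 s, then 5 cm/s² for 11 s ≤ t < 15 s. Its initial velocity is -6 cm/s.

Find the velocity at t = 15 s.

0 cm/s

Δv equals the area under the a-t graph; then v = v₀ + Δv.
0–5 s: -4 × 5 = -20 cm/s
5–7 s: 7 × 2 = 14 cm/s
7–11 s: -2 × 4 = -8 cm/s
11–15 s: 5 × 4 = 20 cm/s
Δv = 6 cm/s, so v(15) = -6 + (6) = 0 cm/s.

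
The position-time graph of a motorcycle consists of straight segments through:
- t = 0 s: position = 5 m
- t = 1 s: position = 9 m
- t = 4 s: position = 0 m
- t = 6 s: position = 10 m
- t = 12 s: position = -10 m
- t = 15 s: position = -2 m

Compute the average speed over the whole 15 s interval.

Average speed = (total path length)/(elapsed time); on a piecewise-linear x-t graph the path length is Σ|Δx|.
0–1 s: |Δx| = |9 − 5| = 4 m
1–4 s: |Δx| = |0 − 9| = 9 m
4–6 s: |Δx| = |10 − 0| = 10 m
6–12 s: |Δx| = |-10 − 10| = 20 m
12–15 s: |Δx| = |-2 − -10| = 8 m
Total path = 51 m; average speed = 51/15 = 3.4 m/s.

3.4 m/s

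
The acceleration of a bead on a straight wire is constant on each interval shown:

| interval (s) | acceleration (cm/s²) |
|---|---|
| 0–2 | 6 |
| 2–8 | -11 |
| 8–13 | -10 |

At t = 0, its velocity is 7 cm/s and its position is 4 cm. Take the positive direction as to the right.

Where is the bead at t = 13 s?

-414 cm

On each constant-a segment, Δv = aΔt and Δx = v₀Δt + ½aΔt²; chain segment to segment.
0–2 s: v starts 7 cm/s; Δx = 7·2 + ½·6·2² = 26 cm; v ends 19 cm/s.
2–8 s: v starts 19 cm/s; Δx = 19·6 + ½·-11·6² = -84 cm; v ends -47 cm/s.
8–13 s: v starts -47 cm/s; Δx = -47·5 + ½·-10·5² = -360 cm; v ends -97 cm/s.
x(13) = 4 + Σ Δx = -414 cm.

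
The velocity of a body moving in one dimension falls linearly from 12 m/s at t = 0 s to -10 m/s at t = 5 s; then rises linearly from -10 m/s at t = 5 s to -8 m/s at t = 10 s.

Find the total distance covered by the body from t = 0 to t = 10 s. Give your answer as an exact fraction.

Total distance travelled is ∫|v| dt — sum the magnitudes of each area piece.
0–5 s: v = 0 at t = 30/11 s; triangle areas 180/11 + 125/11 = 305/11 m
5–10 s: |½(-10 + -8)(5)| = 45 m
Total distance = 800/11 m

800/11 m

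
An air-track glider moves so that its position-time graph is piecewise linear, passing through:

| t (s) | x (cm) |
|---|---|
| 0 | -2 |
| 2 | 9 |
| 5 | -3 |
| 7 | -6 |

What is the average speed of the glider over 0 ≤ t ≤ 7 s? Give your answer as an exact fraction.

Average speed = (total path length)/(elapsed time); on a piecewise-linear x-t graph the path length is Σ|Δx|.
0–2 s: |Δx| = |9 − -2| = 11 cm
2–5 s: |Δx| = |-3 − 9| = 12 cm
5–7 s: |Δx| = |-6 − -3| = 3 cm
Total path = 26 cm; average speed = 26/7 = 26/7 cm/s.

26/7 cm/s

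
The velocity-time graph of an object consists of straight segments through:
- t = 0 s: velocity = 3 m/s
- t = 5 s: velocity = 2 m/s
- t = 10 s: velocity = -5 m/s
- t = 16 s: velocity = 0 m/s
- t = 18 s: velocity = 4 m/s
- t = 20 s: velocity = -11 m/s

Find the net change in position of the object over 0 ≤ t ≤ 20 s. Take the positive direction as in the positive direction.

Displacement is the signed area under the v-t curve.
0–5 s: ½(3 + 2)(5) = 12.5 m
5–10 s: ½(2 + -5)(5) = -7.5 m
10–16 s: ½(-5 + 0)(6) = -15 m
16–18 s: ½(0 + 4)(2) = 4 m
18–20 s: ½(4 + -11)(2) = -7 m
Net displacement = -13 m

-13 m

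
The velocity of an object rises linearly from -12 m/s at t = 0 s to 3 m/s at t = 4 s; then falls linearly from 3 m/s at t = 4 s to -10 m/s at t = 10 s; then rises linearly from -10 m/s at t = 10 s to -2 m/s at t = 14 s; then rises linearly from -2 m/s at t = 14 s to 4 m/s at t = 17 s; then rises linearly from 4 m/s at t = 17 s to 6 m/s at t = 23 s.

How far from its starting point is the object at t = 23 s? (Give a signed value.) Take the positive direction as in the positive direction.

-30 m

Net displacement equals the area under the velocity-time graph (areas below the axis count negative).
0–4 s: ½(-12 + 3)(4) = -18 m
4–10 s: ½(3 + -10)(6) = -21 m
10–14 s: ½(-10 + -2)(4) = -24 m
14–17 s: ½(-2 + 4)(3) = 3 m
17–23 s: ½(4 + 6)(6) = 30 m
Net displacement = -30 m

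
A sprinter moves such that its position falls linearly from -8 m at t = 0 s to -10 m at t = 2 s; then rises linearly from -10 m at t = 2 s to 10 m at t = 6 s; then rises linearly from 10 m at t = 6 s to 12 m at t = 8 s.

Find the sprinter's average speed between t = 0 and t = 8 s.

3 m/s

Average speed = (total path length)/(elapsed time); on a piecewise-linear x-t graph the path length is Σ|Δx|.
0–2 s: |Δx| = |-10 − -8| = 2 m
2–6 s: |Δx| = |10 − -10| = 20 m
6–8 s: |Δx| = |12 − 10| = 2 m
Total path = 24 m; average speed = 24/8 = 3 m/s.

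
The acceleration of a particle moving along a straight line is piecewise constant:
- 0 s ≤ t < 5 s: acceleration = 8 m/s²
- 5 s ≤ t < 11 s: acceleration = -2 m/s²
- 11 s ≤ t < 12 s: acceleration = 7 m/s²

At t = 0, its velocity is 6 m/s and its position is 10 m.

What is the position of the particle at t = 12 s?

On each constant-a segment, Δv = aΔt and Δx = v₀Δt + ½aΔt²; chain segment to segment.
0–5 s: v starts 6 m/s; Δx = 6·5 + ½·8·5² = 130 m; v ends 46 m/s.
5–11 s: v starts 46 m/s; Δx = 46·6 + ½·-2·6² = 240 m; v ends 34 m/s.
11–12 s: v starts 34 m/s; Δx = 34·1 + ½·7·1² = 37.5 m; v ends 41 m/s.
x(12) = 10 + Σ Δx = 417.5 m.

417.5 m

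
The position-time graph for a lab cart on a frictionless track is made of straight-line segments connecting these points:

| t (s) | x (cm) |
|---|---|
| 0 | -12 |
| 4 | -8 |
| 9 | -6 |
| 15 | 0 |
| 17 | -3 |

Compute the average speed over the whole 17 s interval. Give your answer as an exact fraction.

15/17 cm/s

Average speed = (total path length)/(elapsed time); on a piecewise-linear x-t graph the path length is Σ|Δx|.
0–4 s: |Δx| = |-8 − -12| = 4 cm
4–9 s: |Δx| = |-6 − -8| = 2 cm
9–15 s: |Δx| = |0 − -6| = 6 cm
15–17 s: |Δx| = |-3 − 0| = 3 cm
Total path = 15 cm; average speed = 15/17 = 15/17 cm/s.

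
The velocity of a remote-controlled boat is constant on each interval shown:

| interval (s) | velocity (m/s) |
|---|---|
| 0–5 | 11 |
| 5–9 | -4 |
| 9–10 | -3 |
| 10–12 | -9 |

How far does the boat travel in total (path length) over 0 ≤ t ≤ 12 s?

92 m

Total distance travelled is ∫|v| dt — sum the magnitudes of each area piece.
0–5 s: |11| × 5 = 55 m
5–9 s: |-4| × 4 = 16 m
9–10 s: |-3| × 1 = 3 m
10–12 s: |-9| × 2 = 18 m
Total distance = 92 m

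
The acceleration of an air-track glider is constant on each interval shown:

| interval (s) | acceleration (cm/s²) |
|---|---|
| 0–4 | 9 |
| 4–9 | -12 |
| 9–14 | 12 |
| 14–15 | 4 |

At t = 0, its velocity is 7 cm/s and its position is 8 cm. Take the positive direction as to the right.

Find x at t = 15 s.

On each constant-a segment, Δv = aΔt and Δx = v₀Δt + ½aΔt²; chain segment to segment.
0–4 s: v starts 7 cm/s; Δx = 7·4 + ½·9·4² = 100 cm; v ends 43 cm/s.
4–9 s: v starts 43 cm/s; Δx = 43·5 + ½·-12·5² = 65 cm; v ends -17 cm/s.
9–14 s: v starts -17 cm/s; Δx = -17·5 + ½·12·5² = 65 cm; v ends 43 cm/s.
14–15 s: v starts 43 cm/s; Δx = 43·1 + ½·4·1² = 45 cm; v ends 47 cm/s.
x(15) = 8 + Σ Δx = 283 cm.

283 cm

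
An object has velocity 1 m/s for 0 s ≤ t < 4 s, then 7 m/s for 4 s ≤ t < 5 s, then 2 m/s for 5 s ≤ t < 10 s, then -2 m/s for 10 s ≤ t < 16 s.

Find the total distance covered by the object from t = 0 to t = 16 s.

Distance (not displacement) is the total path length: add the absolute areas under v-t.
0–4 s: |1| × 4 = 4 m
4–5 s: |7| × 1 = 7 m
5–10 s: |2| × 5 = 10 m
10–16 s: |-2| × 6 = 12 m
Total distance = 33 m

33 m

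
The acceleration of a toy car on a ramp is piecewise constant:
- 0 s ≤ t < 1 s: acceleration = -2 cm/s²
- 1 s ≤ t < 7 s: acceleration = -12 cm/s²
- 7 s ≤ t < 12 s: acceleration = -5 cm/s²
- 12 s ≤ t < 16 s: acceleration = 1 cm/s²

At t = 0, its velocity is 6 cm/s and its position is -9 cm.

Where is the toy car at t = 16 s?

On each constant-a segment, Δv = aΔt and Δx = v₀Δt + ½aΔt²; chain segment to segment.
0–1 s: v starts 6 cm/s; Δx = 6·1 + ½·-2·1² = 5 cm; v ends 4 cm/s.
1–7 s: v starts 4 cm/s; Δx = 4·6 + ½·-12·6² = -192 cm; v ends -68 cm/s.
7–12 s: v starts -68 cm/s; Δx = -68·5 + ½·-5·5² = -402.5 cm; v ends -93 cm/s.
12–16 s: v starts -93 cm/s; Δx = -93·4 + ½·1·4² = -364 cm; v ends -89 cm/s.
x(16) = -9 + Σ Δx = -962.5 cm.

-962.5 cm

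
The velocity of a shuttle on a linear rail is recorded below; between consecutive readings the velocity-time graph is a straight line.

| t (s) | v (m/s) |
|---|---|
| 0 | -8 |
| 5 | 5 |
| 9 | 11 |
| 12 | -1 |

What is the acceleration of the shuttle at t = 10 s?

Acceleration is the slope of the v-t graph on 9–12 s: (-1 − 11)/(12 − 9) = -4 m/s².

-4 m/s²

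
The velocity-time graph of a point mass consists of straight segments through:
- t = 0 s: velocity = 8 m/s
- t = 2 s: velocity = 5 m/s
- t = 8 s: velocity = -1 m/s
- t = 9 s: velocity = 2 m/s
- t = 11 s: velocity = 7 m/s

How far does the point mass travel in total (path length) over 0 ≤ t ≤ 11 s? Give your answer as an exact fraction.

215/6 m

Distance (not displacement) is the total path length: add the absolute areas under v-t.
0–2 s: |½(8 + 5)(2)| = 13 m
2–8 s: v = 0 at t = 7 s; triangle areas 12.5 + 0.5 = 13 m
8–9 s: v = 0 at t = 25/3 s; triangle areas 1/6 + 2/3 = 5/6 m
9–11 s: |½(2 + 7)(2)| = 9 m
Total distance = 215/6 m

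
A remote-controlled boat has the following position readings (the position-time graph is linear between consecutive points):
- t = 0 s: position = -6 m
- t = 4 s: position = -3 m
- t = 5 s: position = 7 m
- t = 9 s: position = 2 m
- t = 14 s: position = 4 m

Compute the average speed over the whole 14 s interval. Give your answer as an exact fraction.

10/7 m/s

Average speed = (total path length)/(elapsed time); on a piecewise-linear x-t graph the path length is Σ|Δx|.
0–4 s: |Δx| = |-3 − -6| = 3 m
4–5 s: |Δx| = |7 − -3| = 10 m
5–9 s: |Δx| = |2 − 7| = 5 m
9–14 s: |Δx| = |4 − 2| = 2 m
Total path = 20 m; average speed = 20/14 = 10/7 m/s.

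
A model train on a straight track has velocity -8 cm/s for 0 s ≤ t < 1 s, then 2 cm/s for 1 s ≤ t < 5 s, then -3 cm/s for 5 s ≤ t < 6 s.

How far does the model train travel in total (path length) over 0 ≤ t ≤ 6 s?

Distance (not displacement) is the total path length: add the absolute areas under v-t.
0–1 s: |-8| × 1 = 8 cm
1–5 s: |2| × 4 = 8 cm
5–6 s: |-3| × 1 = 3 cm
Total distance = 19 cm

19 cm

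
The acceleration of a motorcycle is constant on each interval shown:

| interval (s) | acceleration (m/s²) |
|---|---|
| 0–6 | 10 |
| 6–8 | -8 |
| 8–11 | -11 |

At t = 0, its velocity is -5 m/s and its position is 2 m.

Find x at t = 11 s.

On each constant-a segment, Δv = aΔt and Δx = v₀Δt + ½aΔt²; chain segment to segment.
0–6 s: v starts -5 m/s; Δx = -5·6 + ½·10·6² = 150 m; v ends 55 m/s.
6–8 s: v starts 55 m/s; Δx = 55·2 + ½·-8·2² = 94 m; v ends 39 m/s.
8–11 s: v starts 39 m/s; Δx = 39·3 + ½·-11·3² = 67.5 m; v ends 6 m/s.
x(11) = 2 + Σ Δx = 313.5 m.

313.5 m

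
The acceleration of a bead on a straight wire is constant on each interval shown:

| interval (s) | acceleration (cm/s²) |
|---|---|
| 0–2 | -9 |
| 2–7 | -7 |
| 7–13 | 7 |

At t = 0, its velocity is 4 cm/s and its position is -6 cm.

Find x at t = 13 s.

-341.5 cm

On each constant-a segment, Δv = aΔt and Δx = v₀Δt + ½aΔt²; chain segment to segment.
0–2 s: v starts 4 cm/s; Δx = 4·2 + ½·-9·2² = -10 cm; v ends -14 cm/s.
2–7 s: v starts -14 cm/s; Δx = -14·5 + ½·-7·5² = -157.5 cm; v ends -49 cm/s.
7–13 s: v starts -49 cm/s; Δx = -49·6 + ½·7·6² = -168 cm; v ends -7 cm/s.
x(13) = -6 + Σ Δx = -341.5 cm.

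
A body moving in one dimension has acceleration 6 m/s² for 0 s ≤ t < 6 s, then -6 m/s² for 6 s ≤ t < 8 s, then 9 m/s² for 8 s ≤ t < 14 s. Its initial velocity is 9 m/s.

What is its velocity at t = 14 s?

Δv equals the area under the a-t graph; then v = v₀ + Δv.
0–6 s: 6 × 6 = 36 m/s
6–8 s: -6 × 2 = -12 m/s
8–14 s: 9 × 6 = 54 m/s
Δv = 78 m/s, so v(14) = 9 + (78) = 87 m/s.

87 m/s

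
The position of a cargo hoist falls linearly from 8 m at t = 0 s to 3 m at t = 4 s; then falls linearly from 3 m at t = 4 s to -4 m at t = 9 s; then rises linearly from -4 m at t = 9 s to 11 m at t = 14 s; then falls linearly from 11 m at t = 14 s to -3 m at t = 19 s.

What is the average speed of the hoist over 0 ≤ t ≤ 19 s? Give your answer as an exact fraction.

41/19 m/s

Average speed = (total path length)/(elapsed time); on a piecewise-linear x-t graph the path length is Σ|Δx|.
0–4 s: |Δx| = |3 − 8| = 5 m
4–9 s: |Δx| = |-4 − 3| = 7 m
9–14 s: |Δx| = |11 − -4| = 15 m
14–19 s: |Δx| = |-3 − 11| = 14 m
Total path = 41 m; average speed = 41/19 = 41/19 m/s.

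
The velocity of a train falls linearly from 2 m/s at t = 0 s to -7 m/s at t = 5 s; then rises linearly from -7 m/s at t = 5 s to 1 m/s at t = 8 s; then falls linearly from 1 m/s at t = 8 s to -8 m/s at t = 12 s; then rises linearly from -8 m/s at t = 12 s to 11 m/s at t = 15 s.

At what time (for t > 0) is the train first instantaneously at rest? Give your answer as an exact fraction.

v changes sign on 0–5 s (from 2 to -7); the graph is linear there, so v = 0 at t = 0 + (-2)·(5 − 0)/(-7 − 2) = 10/9 s.

t = 10/9 s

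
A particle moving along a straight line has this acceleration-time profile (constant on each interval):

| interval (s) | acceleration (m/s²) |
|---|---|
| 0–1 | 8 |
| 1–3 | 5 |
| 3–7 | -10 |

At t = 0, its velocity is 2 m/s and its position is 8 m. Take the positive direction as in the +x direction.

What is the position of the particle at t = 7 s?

44 m

On each constant-a segment, Δv = aΔt and Δx = v₀Δt + ½aΔt²; chain segment to segment.
0–1 s: v starts 2 m/s; Δx = 2·1 + ½·8·1² = 6 m; v ends 10 m/s.
1–3 s: v starts 10 m/s; Δx = 10·2 + ½·5·2² = 30 m; v ends 20 m/s.
3–7 s: v starts 20 m/s; Δx = 20·4 + ½·-10·4² = 0 m; v ends -20 m/s.
x(7) = 8 + Σ Δx = 44 m.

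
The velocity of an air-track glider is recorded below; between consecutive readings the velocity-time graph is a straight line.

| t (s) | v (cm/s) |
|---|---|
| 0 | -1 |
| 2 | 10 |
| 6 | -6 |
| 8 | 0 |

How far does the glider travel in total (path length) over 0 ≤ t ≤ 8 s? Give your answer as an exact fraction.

Distance (not displacement) is the total path length: add the absolute areas under v-t.
0–2 s: v = 0 at t = 2/11 s; triangle areas 1/11 + 100/11 = 101/11 cm
2–6 s: v = 0 at t = 4.5 s; triangle areas 12.5 + 4.5 = 17 cm
6–8 s: |½(-6 + 0)(2)| = 6 cm
Total distance = 354/11 cm

354/11 cm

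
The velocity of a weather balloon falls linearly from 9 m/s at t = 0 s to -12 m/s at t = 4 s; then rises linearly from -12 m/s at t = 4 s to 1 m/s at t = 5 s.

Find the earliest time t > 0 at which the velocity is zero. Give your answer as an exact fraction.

t = 12/7 s

v changes sign on 0–4 s (from 9 to -12); the graph is linear there, so v = 0 at t = 0 + (-9)·(4 − 0)/(-12 − 9) = 12/7 s.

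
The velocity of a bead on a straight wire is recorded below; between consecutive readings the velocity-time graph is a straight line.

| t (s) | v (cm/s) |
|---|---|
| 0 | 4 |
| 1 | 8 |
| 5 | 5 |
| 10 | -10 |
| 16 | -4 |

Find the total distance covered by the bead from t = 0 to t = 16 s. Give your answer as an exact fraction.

569/6 cm

Distance (not displacement) is the total path length: add the absolute areas under v-t.
0–1 s: |½(4 + 8)(1)| = 6 cm
1–5 s: |½(8 + 5)(4)| = 26 cm
5–10 s: v = 0 at t = 20/3 s; triangle areas 25/6 + 50/3 = 125/6 cm
10–16 s: |½(-10 + -4)(6)| = 42 cm
Total distance = 569/6 cm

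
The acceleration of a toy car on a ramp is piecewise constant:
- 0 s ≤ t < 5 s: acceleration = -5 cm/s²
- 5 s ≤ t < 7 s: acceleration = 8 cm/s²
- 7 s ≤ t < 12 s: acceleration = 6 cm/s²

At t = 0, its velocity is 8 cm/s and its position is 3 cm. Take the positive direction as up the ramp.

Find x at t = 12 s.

32.5 cm

On each constant-a segment, Δv = aΔt and Δx = v₀Δt + ½aΔt²; chain segment to segment.
0–5 s: v starts 8 cm/s; Δx = 8·5 + ½·-5·5² = -22.5 cm; v ends -17 cm/s.
5–7 s: v starts -17 cm/s; Δx = -17·2 + ½·8·2² = -18 cm; v ends -1 cm/s.
7–12 s: v starts -1 cm/s; Δx = -1·5 + ½·6·5² = 70 cm; v ends 29 cm/s.
x(12) = 3 + Σ Δx = 32.5 cm.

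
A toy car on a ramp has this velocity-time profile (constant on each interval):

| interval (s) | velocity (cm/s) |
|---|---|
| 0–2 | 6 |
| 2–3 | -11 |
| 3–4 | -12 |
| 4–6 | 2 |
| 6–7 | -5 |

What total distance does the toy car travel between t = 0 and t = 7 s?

Distance (not displacement) is the total path length: add the absolute areas under v-t.
0–2 s: |6| × 2 = 12 cm
2–3 s: |-11| × 1 = 11 cm
3–4 s: |-12| × 1 = 12 cm
4–6 s: |2| × 2 = 4 cm
6–7 s: |-5| × 1 = 5 cm
Total distance = 44 cm

44 cm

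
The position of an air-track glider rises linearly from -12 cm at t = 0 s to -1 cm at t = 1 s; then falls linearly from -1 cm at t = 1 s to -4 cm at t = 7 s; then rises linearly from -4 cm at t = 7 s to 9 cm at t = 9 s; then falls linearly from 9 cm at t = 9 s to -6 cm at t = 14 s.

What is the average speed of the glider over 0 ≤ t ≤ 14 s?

Average speed = (total path length)/(elapsed time); on a piecewise-linear x-t graph the path length is Σ|Δx|.
0–1 s: |Δx| = |-1 − -12| = 11 cm
1–7 s: |Δx| = |-4 − -1| = 3 cm
7–9 s: |Δx| = |9 − -4| = 13 cm
9–14 s: |Δx| = |-6 − 9| = 15 cm
Total path = 42 cm; average speed = 42/14 = 3 cm/s.

3 cm/s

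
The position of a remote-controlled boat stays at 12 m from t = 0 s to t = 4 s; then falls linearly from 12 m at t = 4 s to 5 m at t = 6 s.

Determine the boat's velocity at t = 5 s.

-3.5 m/s

Velocity is the slope of the x-t graph on 4–6 s: (5 − 12)/(6 − 4) = -3.5 m/s.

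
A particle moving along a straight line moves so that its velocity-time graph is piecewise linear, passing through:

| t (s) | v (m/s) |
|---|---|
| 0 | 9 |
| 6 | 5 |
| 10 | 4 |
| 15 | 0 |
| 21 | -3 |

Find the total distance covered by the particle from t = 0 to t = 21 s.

Distance (not displacement) is the total path length: add the absolute areas under v-t.
0–6 s: |½(9 + 5)(6)| = 42 m
6–10 s: |½(5 + 4)(4)| = 18 m
10–15 s: |½(4 + 0)(5)| = 10 m
15–21 s: |½(0 + -3)(6)| = 9 m
Total distance = 79 m

79 m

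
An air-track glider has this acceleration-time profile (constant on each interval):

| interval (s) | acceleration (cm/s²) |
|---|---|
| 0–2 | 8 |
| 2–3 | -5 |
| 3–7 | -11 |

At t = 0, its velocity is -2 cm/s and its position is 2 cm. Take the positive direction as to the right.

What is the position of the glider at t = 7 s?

-26.5 cm

On each constant-a segment, Δv = aΔt and Δx = v₀Δt + ½aΔt²; chain segment to segment.
0–2 s: v starts -2 cm/s; Δx = -2·2 + ½·8·2² = 12 cm; v ends 14 cm/s.
2–3 s: v starts 14 cm/s; Δx = 14·1 + ½·-5·1² = 11.5 cm; v ends 9 cm/s.
3–7 s: v starts 9 cm/s; Δx = 9·4 + ½·-11·4² = -52 cm; v ends -35 cm/s.
x(7) = 2 + Σ Δx = -26.5 cm.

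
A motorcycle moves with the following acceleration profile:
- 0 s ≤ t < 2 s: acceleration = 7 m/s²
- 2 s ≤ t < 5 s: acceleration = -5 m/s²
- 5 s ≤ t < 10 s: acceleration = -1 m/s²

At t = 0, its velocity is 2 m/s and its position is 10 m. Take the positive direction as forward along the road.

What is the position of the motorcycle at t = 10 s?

46 m

On each constant-a segment, Δv = aΔt and Δx = v₀Δt + ½aΔt²; chain segment to segment.
0–2 s: v starts 2 m/s; Δx = 2·2 + ½·7·2² = 18 m; v ends 16 m/s.
2–5 s: v starts 16 m/s; Δx = 16·3 + ½·-5·3² = 25.5 m; v ends 1 m/s.
5–10 s: v starts 1 m/s; Δx = 1·5 + ½·-1·5² = -7.5 m; v ends -4 m/s.
x(10) = 10 + Σ Δx = 46 m.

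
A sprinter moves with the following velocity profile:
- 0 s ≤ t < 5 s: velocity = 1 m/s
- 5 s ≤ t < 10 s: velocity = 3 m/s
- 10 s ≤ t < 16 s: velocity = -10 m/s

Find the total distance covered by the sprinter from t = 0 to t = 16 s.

80 m

Distance (not displacement) is the total path length: add the absolute areas under v-t.
0–5 s: |1| × 5 = 5 m
5–10 s: |3| × 5 = 15 m
10–16 s: |-10| × 6 = 60 m
Total distance = 80 m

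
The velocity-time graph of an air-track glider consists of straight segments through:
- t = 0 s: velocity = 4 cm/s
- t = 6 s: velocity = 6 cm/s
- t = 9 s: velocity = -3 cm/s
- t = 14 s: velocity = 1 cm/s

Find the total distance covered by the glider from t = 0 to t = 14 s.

43.75 cm

Distance (not displacement) is the total path length: add the absolute areas under v-t.
0–6 s: |½(4 + 6)(6)| = 30 cm
6–9 s: v = 0 at t = 8 s; triangle areas 6 + 1.5 = 7.5 cm
9–14 s: v = 0 at t = 12.75 s; triangle areas 5.625 + 0.625 = 6.25 cm
Total distance = 43.75 cm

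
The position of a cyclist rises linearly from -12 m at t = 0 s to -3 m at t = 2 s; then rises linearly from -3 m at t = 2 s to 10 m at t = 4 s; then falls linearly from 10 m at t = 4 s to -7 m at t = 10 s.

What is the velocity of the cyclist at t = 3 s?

Velocity is the slope of the x-t graph on 2–4 s: (10 − -3)/(4 − 2) = 6.5 m/s.

6.5 m/s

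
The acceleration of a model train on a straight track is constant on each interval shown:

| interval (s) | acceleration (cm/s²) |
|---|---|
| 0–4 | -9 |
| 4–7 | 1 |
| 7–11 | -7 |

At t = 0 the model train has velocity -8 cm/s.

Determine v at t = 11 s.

Δv equals the area under the a-t graph; then v = v₀ + Δv.
0–4 s: -9 × 4 = -36 cm/s
4–7 s: 1 × 3 = 3 cm/s
7–11 s: -7 × 4 = -28 cm/s
Δv = -61 cm/s, so v(11) = -8 + (-61) = -69 cm/s.

-69 cm/s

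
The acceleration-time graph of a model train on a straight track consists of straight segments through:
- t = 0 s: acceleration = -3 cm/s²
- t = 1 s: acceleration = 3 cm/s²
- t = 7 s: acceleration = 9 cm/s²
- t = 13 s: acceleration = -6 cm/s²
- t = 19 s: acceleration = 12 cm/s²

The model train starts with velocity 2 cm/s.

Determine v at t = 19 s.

65 cm/s

Δv equals the area under the a-t graph; then v = v₀ + Δv.
0–1 s: ½(-3 + 3)(1) = 0 cm/s
1–7 s: ½(3 + 9)(6) = 36 cm/s
7–13 s: ½(9 + -6)(6) = 9 cm/s
13–19 s: ½(-6 + 12)(6) = 18 cm/s
Δv = 63 cm/s, so v(19) = 2 + (63) = 65 cm/s.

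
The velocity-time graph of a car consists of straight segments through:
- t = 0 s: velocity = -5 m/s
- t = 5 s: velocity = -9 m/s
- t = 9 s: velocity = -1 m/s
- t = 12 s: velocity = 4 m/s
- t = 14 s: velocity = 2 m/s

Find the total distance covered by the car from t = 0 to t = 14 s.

66.1 m

Distance (not displacement) is the total path length: add the absolute areas under v-t.
0–5 s: |½(-5 + -9)(5)| = 35 m
5–9 s: |½(-9 + -1)(4)| = 20 m
9–12 s: v = 0 at t = 9.6 s; triangle areas 0.3 + 4.8 = 5.1 m
12–14 s: |½(4 + 2)(2)| = 6 m
Total distance = 66.1 m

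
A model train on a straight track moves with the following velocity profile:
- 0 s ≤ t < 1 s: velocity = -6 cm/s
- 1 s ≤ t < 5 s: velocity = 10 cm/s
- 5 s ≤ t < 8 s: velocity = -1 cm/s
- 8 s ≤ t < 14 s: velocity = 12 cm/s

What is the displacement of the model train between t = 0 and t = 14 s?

Net displacement equals the area under the velocity-time graph (areas below the axis count negative).
0–1 s: -6 × 1 = -6 cm
1–5 s: 10 × 4 = 40 cm
5–8 s: -1 × 3 = -3 cm
8–14 s: 12 × 6 = 72 cm
Net displacement = 103 cm

103 cm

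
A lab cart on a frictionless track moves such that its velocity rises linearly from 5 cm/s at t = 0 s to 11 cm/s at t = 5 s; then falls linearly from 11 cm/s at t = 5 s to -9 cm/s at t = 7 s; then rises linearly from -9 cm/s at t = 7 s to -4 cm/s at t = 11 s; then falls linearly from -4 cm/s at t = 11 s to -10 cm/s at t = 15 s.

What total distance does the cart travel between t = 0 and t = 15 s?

Total distance travelled is ∫|v| dt — sum the magnitudes of each area piece.
0–5 s: |½(5 + 11)(5)| = 40 cm
5–7 s: v = 0 at t = 6.1 s; triangle areas 6.05 + 4.05 = 10.1 cm
7–11 s: |½(-9 + -4)(4)| = 26 cm
11–15 s: |½(-4 + -10)(4)| = 28 cm
Total distance = 104.1 cm

104.1 cm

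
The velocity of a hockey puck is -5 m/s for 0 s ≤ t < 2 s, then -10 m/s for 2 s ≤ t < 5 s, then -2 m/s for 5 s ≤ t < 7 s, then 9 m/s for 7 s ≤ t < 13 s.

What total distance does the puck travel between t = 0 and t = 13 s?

Total distance travelled is ∫|v| dt — sum the magnitudes of each area piece.
0–2 s: |-5| × 2 = 10 m
2–5 s: |-10| × 3 = 30 m
5–7 s: |-2| × 2 = 4 m
7–13 s: |9| × 6 = 54 m
Total distance = 98 m

98 m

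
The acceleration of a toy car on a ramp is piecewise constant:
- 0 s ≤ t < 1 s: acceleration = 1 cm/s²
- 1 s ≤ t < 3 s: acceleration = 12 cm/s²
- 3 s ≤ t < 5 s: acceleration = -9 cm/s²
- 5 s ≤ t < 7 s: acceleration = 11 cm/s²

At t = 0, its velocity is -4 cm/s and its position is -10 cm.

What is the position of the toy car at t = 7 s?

On each constant-a segment, Δv = aΔt and Δx = v₀Δt + ½aΔt²; chain segment to segment.
0–1 s: v starts -4 cm/s; Δx = -4·1 + ½·1·1² = -3.5 cm; v ends -3 cm/s.
1–3 s: v starts -3 cm/s; Δx = -3·2 + ½·12·2² = 18 cm; v ends 21 cm/s.
3–5 s: v starts 21 cm/s; Δx = 21·2 + ½·-9·2² = 24 cm; v ends 3 cm/s.
5–7 s: v starts 3 cm/s; Δx = 3·2 + ½·11·2² = 28 cm; v ends 25 cm/s.
x(7) = -10 + Σ Δx = 56.5 cm.

56.5 cm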